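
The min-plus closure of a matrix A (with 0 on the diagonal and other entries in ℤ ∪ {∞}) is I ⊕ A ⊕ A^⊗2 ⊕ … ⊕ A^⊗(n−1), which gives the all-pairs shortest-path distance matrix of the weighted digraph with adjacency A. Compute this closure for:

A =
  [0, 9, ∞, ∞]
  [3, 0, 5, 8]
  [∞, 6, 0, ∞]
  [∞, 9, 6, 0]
Closure =
  [0, 9, 14, 17]
  [3, 0, 5, 8]
  [9, 6, 0, 14]
  [12, 9, 6, 0]

This is the Floyd-Warshall all-pairs shortest-path computation. For each intermediate vertex k = 0, 1, …, 3, update dist[i][j] ← min(dist[i][j], dist[i][k] + dist[k][j]). The final matrix gives, for each (i, j), the minimum total weight of any directed path from i to j (possibly empty when i = j).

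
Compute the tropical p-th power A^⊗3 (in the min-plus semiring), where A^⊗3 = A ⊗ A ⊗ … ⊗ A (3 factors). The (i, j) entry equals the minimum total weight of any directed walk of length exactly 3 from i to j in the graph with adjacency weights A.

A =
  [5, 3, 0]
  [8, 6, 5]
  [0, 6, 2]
A^⊗3 =
  [2, 3, 0]
  [7, 8, 5]
  [0, 5, 2]

Each entry (A^⊗3)_ij equals the minimum over all length-3 walks i = v_0 → v_1 → … → v_3 = j of Σ_t A[v_t][v_{t+1}]. For example, for (i, j) = (0, 2) we minimise over 9 possible intermediate vertex sequences; the minimum is 0, attained along the walk 0 → 2 → 0 → 2.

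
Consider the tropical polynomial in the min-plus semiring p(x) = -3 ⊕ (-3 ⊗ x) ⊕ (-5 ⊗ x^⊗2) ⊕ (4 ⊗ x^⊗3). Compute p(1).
p(1) = -3

A tropical monomial a ⊗ x^⊗i evaluates to a + i · x. Evaluating each term at x = 1:
  Term 0 contributes -3 + 0 · 1 = -3
  Term 1 contributes -3 + 1 · 1 = -2
  Term 2 contributes -5 + 2 · 1 = -3
  Term 3 contributes 4 + 3 · 1 = 7
p(1) = ⊕ of these = min[-3, -2, -3, 7] = -3.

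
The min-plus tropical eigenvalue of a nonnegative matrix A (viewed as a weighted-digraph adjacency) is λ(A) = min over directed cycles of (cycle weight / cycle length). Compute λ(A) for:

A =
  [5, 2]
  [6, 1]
λ(A) = 1

Enumerate directed cycles and compute their means (weight / length). Sample:
  cycle 0 → 0: weight = 5, length = 1, mean = 5/1 ≈ 5.000
  cycle 1 → 1: weight = 1, length = 1, mean = 1/1 ≈ 1.000
  cycle 0 → 1 → 0: weight = 8, length = 2, mean = 8/2 ≈ 4.000
  cycle 1 → 0 → 1: weight = 8, length = 2, mean = 8/2 ≈ 4.000
Minimum mean = 1.000, attained e.g. along the cycle 1 → 1 with weight 1 and length 1. So λ(A) = 1/1 = 1.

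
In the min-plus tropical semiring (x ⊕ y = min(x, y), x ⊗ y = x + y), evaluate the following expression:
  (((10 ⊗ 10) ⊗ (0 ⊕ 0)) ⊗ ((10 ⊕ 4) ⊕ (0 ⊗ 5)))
(((10 ⊗ 10) ⊗ (0 ⊕ 0)) ⊗ ((10 ⊕ 4) ⊕ (0 ⊗ 5))) = 24

Expand innermost to outermost. Recall ⊕ takes the minimum of its arguments and ⊗ takes their sum. Working out the expression (((10 ⊗ 10) ⊗ (0 ⊕ 0)) ⊗ ((10 ⊕ 4) ⊕ (0 ⊗ 5))) gives 24.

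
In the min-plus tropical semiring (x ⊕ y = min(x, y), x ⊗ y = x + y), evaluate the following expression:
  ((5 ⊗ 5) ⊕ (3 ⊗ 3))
((5 ⊗ 5) ⊕ (3 ⊗ 3)) = 6

Expand innermost to outermost. Recall ⊕ takes the minimum of its arguments and ⊗ takes their sum. Working out the expression ((5 ⊗ 5) ⊕ (3 ⊗ 3)) gives 6.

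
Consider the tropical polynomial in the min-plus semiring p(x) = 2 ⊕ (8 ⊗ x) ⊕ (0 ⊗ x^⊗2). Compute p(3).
p(3) = 2

A tropical monomial a ⊗ x^⊗i evaluates to a + i · x. Evaluating each term at x = 3:
  Term 0 contributes 2 + 0 · 3 = 2
  Term 1 contributes 8 + 1 · 3 = 11
  Term 2 contributes 0 + 2 · 3 = 6
p(3) = ⊕ of these = min[2, 11, 6] = 2.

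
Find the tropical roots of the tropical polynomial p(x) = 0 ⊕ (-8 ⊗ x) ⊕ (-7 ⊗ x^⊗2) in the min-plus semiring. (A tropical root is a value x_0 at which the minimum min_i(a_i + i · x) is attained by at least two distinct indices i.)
Roots: {-1, 8}

Each tropical root is a break point of the lower envelope of the lines y = a_i + i · x (there are 3 lines, with slopes 0, 1, ..., 2). Only the lines that attain the minimum somewhere contribute to roots; other lines are dominated. Here the surviving (envelope) indices are i = 2, i = 1, i = 0.
Intersections between consecutive envelope lines give the roots: for adjacent envelope indices i < j the intersection is x = (a_i − a_j) / (j − i). Reading off the sorted break points: {-1, 8}.
Verification: at each break x_0, at least two indices attain the minimum of min_i(a_i + i · x_0).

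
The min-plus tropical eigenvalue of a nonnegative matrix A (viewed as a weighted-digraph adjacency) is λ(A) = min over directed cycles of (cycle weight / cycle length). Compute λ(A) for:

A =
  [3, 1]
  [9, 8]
λ(A) = 3

Enumerate directed cycles and compute their means (weight / length). Sample:
  cycle 0 → 0: weight = 3, length = 1, mean = 3/1 ≈ 3.000
  cycle 1 → 1: weight = 8, length = 1, mean = 8/1 ≈ 8.000
  cycle 0 → 1 → 0: weight = 10, length = 2, mean = 10/2 ≈ 5.000
  cycle 1 → 0 → 1: weight = 10, length = 2, mean = 10/2 ≈ 5.000
Minimum mean = 3.000, attained e.g. along the cycle 0 → 0 with weight 3 and length 1. So λ(A) = 3/1 = 3.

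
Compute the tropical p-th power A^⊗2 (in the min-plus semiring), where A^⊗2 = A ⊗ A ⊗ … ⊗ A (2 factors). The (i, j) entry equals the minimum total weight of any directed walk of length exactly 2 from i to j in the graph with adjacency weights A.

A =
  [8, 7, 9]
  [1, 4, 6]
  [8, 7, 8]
A^⊗2 =
  [8, 11, 13]
  [5, 8, 10]
  [8, 11, 13]

Each entry (A^⊗2)_ij equals the minimum over all length-2 walks i = v_0 → v_1 → … → v_2 = j of Σ_t A[v_t][v_{t+1}]. For example, for (i, j) = (0, 2) we minimise over 3 possible intermediate vertex sequences; the minimum is 13, attained along the walk 0 → 1 → 2.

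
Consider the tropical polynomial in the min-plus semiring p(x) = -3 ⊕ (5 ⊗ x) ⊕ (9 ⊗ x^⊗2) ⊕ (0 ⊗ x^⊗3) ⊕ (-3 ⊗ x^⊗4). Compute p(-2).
p(-2) = -11

A tropical monomial a ⊗ x^⊗i evaluates to a + i · x. Evaluating each term at x = -2:
  Term 0 contributes -3 + 0 · -2 = -3
  Term 1 contributes 5 + 1 · -2 = 3
  Term 2 contributes 9 + 2 · -2 = 5
  Term 3 contributes 0 + 3 · -2 = -6
  Term 4 contributes -3 + 4 · -2 = -11
p(-2) = ⊕ of these = min[-3, 3, 5, -6, -11] = -11.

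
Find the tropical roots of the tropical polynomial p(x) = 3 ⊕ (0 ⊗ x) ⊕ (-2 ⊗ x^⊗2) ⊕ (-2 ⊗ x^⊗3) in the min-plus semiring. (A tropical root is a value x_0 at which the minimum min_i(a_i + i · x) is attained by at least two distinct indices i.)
Roots: {0, 2, 3}

Each tropical root is a break point of the lower envelope of the lines y = a_i + i · x (there are 4 lines, with slopes 0, 1, ..., 3). Only the lines that attain the minimum somewhere contribute to roots; other lines are dominated. Here the surviving (envelope) indices are i = 3, i = 2, i = 1, i = 0.
Intersections between consecutive envelope lines give the roots: for adjacent envelope indices i < j the intersection is x = (a_i − a_j) / (j − i). Reading off the sorted break points: {0, 2, 3}.
Verification: at each break x_0, at least two indices attain the minimum of min_i(a_i + i · x_0).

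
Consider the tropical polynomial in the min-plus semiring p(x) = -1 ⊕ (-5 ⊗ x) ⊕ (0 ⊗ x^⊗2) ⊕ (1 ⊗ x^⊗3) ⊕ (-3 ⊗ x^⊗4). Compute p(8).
p(8) = -1

A tropical monomial a ⊗ x^⊗i evaluates to a + i · x. Evaluating each term at x = 8:
  Term 0 contributes -1 + 0 · 8 = -1
  Term 1 contributes -5 + 1 · 8 = 3
  Term 2 contributes 0 + 2 · 8 = 16
  Term 3 contributes 1 + 3 · 8 = 25
  Term 4 contributes -3 + 4 · 8 = 29
p(8) = ⊕ of these = min[-1, 3, 16, 25, 29] = -1.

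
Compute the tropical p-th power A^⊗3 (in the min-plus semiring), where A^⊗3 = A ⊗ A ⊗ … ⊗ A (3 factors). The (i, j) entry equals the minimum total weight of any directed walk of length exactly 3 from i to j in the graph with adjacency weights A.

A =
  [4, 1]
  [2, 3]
A^⊗3 =
  [6, 4]
  [5, 6]

Each entry (A^⊗3)_ij equals the minimum over all length-3 walks i = v_0 → v_1 → … → v_3 = j of Σ_t A[v_t][v_{t+1}]. For example, for (i, j) = (0, 1) we minimise over 4 possible intermediate vertex sequences; the minimum is 4, attained along the walk 0 → 1 → 0 → 1.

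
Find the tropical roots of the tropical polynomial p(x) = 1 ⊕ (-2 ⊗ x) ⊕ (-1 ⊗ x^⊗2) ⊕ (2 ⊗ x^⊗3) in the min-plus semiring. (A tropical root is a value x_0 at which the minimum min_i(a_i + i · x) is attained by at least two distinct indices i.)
Roots: {-3, -1, 3}

Each tropical root is a break point of the lower envelope of the lines y = a_i + i · x (there are 4 lines, with slopes 0, 1, ..., 3). Only the lines that attain the minimum somewhere contribute to roots; other lines are dominated. Here the surviving (envelope) indices are i = 3, i = 2, i = 1, i = 0.
Intersections between consecutive envelope lines give the roots: for adjacent envelope indices i < j the intersection is x = (a_i − a_j) / (j − i). Reading off the sorted break points: {-3, -1, 3}.
Verification: at each break x_0, at least two indices attain the minimum of min_i(a_i + i · x_0).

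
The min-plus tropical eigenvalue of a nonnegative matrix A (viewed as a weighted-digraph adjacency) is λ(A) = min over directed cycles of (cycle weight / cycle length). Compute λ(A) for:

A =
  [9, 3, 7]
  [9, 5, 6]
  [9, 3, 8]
λ(A) = 9/2

Enumerate directed cycles and compute their means (weight / length). Sample:
  cycle 0 → 0: weight = 9, length = 1, mean = 9/1 ≈ 9.000
  cycle 1 → 1: weight = 5, length = 1, mean = 5/1 ≈ 5.000
  cycle 2 → 2: weight = 8, length = 1, mean = 8/1 ≈ 8.000
  cycle 0 → 1 → 0: weight = 12, length = 2, mean = 12/2 ≈ 6.000
  cycle 0 → 2 → 0: weight = 16, length = 2, mean = 16/2 ≈ 8.000
  cycle 1 → 0 → 1: weight = 12, length = 2, mean = 12/2 ≈ 6.000
Minimum mean = 4.500, attained e.g. along the cycle 1 → 2 → 1 with weight 9 and length 2. So λ(A) = 9/2 = 9/2.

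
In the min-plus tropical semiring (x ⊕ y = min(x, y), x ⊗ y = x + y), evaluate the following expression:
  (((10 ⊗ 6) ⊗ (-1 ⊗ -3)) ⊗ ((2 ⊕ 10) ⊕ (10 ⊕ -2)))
(((10 ⊗ 6) ⊗ (-1 ⊗ -3)) ⊗ ((2 ⊕ 10) ⊕ (10 ⊕ -2))) = 10

Expand innermost to outermost. Recall ⊕ takes the minimum of its arguments and ⊗ takes their sum. Working out the expression (((10 ⊗ 6) ⊗ (-1 ⊗ -3)) ⊗ ((2 ⊕ 10) ⊕ (10 ⊕ -2))) gives 10.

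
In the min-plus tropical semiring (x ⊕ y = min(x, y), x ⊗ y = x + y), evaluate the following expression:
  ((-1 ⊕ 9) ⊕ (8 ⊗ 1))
((-1 ⊕ 9) ⊕ (8 ⊗ 1)) = -1

Expand innermost to outermost. Recall ⊕ takes the minimum of its arguments and ⊗ takes their sum. Working out the expression ((-1 ⊕ 9) ⊕ (8 ⊗ 1)) gives -1.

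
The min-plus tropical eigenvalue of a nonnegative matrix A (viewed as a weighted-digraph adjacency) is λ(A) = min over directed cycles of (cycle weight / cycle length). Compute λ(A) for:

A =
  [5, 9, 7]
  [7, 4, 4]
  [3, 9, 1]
λ(A) = 1

Enumerate directed cycles and compute their means (weight / length). Sample:
  cycle 0 → 0: weight = 5, length = 1, mean = 5/1 ≈ 5.000
  cycle 1 → 1: weight = 4, length = 1, mean = 4/1 ≈ 4.000
  cycle 2 → 2: weight = 1, length = 1, mean = 1/1 ≈ 1.000
  cycle 0 → 1 → 0: weight = 16, length = 2, mean = 16/2 ≈ 8.000
  cycle 0 → 2 → 0: weight = 10, length = 2, mean = 10/2 ≈ 5.000
  cycle 1 → 0 → 1: weight = 16, length = 2, mean = 16/2 ≈ 8.000
Minimum mean = 1.000, attained e.g. along the cycle 2 → 2 with weight 1 and length 1. So λ(A) = 1/1 = 1.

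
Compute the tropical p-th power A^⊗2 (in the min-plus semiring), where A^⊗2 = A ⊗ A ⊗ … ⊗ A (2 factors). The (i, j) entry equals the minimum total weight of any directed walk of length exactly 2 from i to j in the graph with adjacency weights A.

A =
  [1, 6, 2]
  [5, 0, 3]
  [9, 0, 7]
A^⊗2 =
  [2, 2, 3]
  [5, 0, 3]
  [5, 0, 3]

Each entry (A^⊗2)_ij equals the minimum over all length-2 walks i = v_0 → v_1 → … → v_2 = j of Σ_t A[v_t][v_{t+1}]. For example, for (i, j) = (0, 2) we minimise over 3 possible intermediate vertex sequences; the minimum is 3, attained along the walk 0 → 0 → 2.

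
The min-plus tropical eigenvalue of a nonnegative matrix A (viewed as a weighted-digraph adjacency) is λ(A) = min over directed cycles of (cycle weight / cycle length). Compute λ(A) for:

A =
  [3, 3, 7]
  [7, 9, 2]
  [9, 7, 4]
λ(A) = 3

Enumerate directed cycles and compute their means (weight / length). Sample:
  cycle 0 → 0: weight = 3, length = 1, mean = 3/1 ≈ 3.000
  cycle 1 → 1: weight = 9, length = 1, mean = 9/1 ≈ 9.000
  cycle 2 → 2: weight = 4, length = 1, mean = 4/1 ≈ 4.000
  cycle 0 → 1 → 0: weight = 10, length = 2, mean = 10/2 ≈ 5.000
  cycle 0 → 2 → 0: weight = 16, length = 2, mean = 16/2 ≈ 8.000
  cycle 1 → 0 → 1: weight = 10, length = 2, mean = 10/2 ≈ 5.000
Minimum mean = 3.000, attained e.g. along the cycle 0 → 0 with weight 3 and length 1. So λ(A) = 3/1 = 3.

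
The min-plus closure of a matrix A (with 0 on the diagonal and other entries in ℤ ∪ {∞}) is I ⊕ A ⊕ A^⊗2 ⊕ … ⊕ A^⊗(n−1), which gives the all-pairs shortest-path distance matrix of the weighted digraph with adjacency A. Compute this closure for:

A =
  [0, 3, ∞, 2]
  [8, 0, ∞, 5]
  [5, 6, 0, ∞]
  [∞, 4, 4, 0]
Closure =
  [0, 3, 6, 2]
  [8, 0, 9, 5]
  [5, 6, 0, 7]
  [9, 4, 4, 0]

This is the Floyd-Warshall all-pairs shortest-path computation. For each intermediate vertex k = 0, 1, …, 3, update dist[i][j] ← min(dist[i][j], dist[i][k] + dist[k][j]). The final matrix gives, for each (i, j), the minimum total weight of any directed path from i to j (possibly empty when i = j).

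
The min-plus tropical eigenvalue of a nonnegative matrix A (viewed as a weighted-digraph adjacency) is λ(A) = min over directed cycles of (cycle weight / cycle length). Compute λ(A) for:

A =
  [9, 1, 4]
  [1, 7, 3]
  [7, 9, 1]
λ(A) = 1

Enumerate directed cycles and compute their means (weight / length). Sample:
  cycle 0 → 0: weight = 9, length = 1, mean = 9/1 ≈ 9.000
  cycle 1 → 1: weight = 7, length = 1, mean = 7/1 ≈ 7.000
  cycle 2 → 2: weight = 1, length = 1, mean = 1/1 ≈ 1.000
  cycle 0 → 1 → 0: weight = 2, length = 2, mean = 2/2 ≈ 1.000
  cycle 0 → 2 → 0: weight = 11, length = 2, mean = 11/2 ≈ 5.500
  cycle 1 → 0 → 1: weight = 2, length = 2, mean = 2/2 ≈ 1.000
Minimum mean = 1.000, attained e.g. along the cycle 2 → 2 with weight 1 and length 1. So λ(A) = 1/1 = 1.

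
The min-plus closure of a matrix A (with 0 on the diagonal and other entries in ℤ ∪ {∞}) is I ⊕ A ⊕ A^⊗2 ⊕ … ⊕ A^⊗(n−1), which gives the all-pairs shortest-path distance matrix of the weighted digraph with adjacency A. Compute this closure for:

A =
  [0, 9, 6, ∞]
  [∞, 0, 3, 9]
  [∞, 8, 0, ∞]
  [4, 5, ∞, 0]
Closure =
  [0, 9, 6, 18]
  [13, 0, 3, 9]
  [21, 8, 0, 17]
  [4, 5, 8, 0]

This is the Floyd-Warshall all-pairs shortest-path computation. For each intermediate vertex k = 0, 1, …, 3, update dist[i][j] ← min(dist[i][j], dist[i][k] + dist[k][j]). The final matrix gives, for each (i, j), the minimum total weight of any directed path from i to j (possibly empty when i = j).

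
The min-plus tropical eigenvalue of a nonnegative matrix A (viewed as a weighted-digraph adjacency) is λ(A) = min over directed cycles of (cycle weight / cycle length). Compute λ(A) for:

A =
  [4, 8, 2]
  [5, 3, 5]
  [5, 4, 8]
λ(A) = 3

Enumerate directed cycles and compute their means (weight / length). Sample:
  cycle 0 → 0: weight = 4, length = 1, mean = 4/1 ≈ 4.000
  cycle 1 → 1: weight = 3, length = 1, mean = 3/1 ≈ 3.000
  cycle 2 → 2: weight = 8, length = 1, mean = 8/1 ≈ 8.000
  cycle 0 → 1 → 0: weight = 13, length = 2, mean = 13/2 ≈ 6.500
  cycle 0 → 2 → 0: weight = 7, length = 2, mean = 7/2 ≈ 3.500
  cycle 1 → 0 → 1: weight = 13, length = 2, mean = 13/2 ≈ 6.500
Minimum mean = 3.000, attained e.g. along the cycle 1 → 1 with weight 3 and length 1. So λ(A) = 3/1 = 3.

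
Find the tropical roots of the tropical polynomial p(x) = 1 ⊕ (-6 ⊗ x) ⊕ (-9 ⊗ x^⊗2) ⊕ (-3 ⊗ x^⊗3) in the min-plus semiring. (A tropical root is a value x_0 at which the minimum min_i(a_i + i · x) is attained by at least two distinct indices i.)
Roots: {-6, 3, 7}

Each tropical root is a break point of the lower envelope of the lines y = a_i + i · x (there are 4 lines, with slopes 0, 1, ..., 3). Only the lines that attain the minimum somewhere contribute to roots; other lines are dominated. Here the surviving (envelope) indices are i = 3, i = 2, i = 1, i = 0.
Intersections between consecutive envelope lines give the roots: for adjacent envelope indices i < j the intersection is x = (a_i − a_j) / (j − i). Reading off the sorted break points: {-6, 3, 7}.
Verification: at each break x_0, at least two indices attain the minimum of min_i(a_i + i · x_0).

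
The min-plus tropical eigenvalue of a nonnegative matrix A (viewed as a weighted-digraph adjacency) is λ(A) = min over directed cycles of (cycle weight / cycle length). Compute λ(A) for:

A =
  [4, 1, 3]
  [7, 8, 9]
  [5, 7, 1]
λ(A) = 1

Enumerate directed cycles and compute their means (weight / length). Sample:
  cycle 0 → 0: weight = 4, length = 1, mean = 4/1 ≈ 4.000
  cycle 1 → 1: weight = 8, length = 1, mean = 8/1 ≈ 8.000
  cycle 2 → 2: weight = 1, length = 1, mean = 1/1 ≈ 1.000
  cycle 0 → 1 → 0: weight = 8, length = 2, mean = 8/2 ≈ 4.000
  cycle 0 → 2 → 0: weight = 8, length = 2, mean = 8/2 ≈ 4.000
  cycle 1 → 0 → 1: weight = 8, length = 2, mean = 8/2 ≈ 4.000
Minimum mean = 1.000, attained e.g. along the cycle 2 → 2 with weight 1 and length 1. So λ(A) = 1/1 = 1.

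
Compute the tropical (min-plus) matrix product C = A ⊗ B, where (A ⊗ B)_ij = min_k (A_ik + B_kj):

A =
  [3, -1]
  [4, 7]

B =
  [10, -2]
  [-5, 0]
A ⊗ B =
  [-6, -1]
  [2, 2]

Apply the min-plus product entry-by-entry:
  C[0][0] = min over k of (A[0][0] + B[0][0] = 3 + 10 = 13, A[0][1] + B[1][0] = -1 + -5 = -6) = -6 (attained at k = 1)
  C[0][1] = min over k of (A[0][0] + B[0][1] = 3 + -2 = 1, A[0][1] + B[1][1] = -1 + 0 = -1) = -1 (attained at k = 1)
  C[1][0] = min over k of (A[1][0] + B[0][0] = 4 + 10 = 14, A[1][1] + B[1][0] = 7 + -5 = 2) = 2 (attained at k = 1)
  C[1][1] = min over k of (A[1][0] + B[0][1] = 4 + -2 = 2, A[1][1] + B[1][1] = 7 + 0 = 7) = 2 (attained at k = 0)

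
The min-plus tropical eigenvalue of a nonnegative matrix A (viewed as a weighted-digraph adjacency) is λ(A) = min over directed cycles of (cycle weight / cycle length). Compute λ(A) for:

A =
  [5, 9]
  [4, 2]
λ(A) = 2

Enumerate directed cycles and compute their means (weight / length). Sample:
  cycle 0 → 0: weight = 5, length = 1, mean = 5/1 ≈ 5.000
  cycle 1 → 1: weight = 2, length = 1, mean = 2/1 ≈ 2.000
  cycle 0 → 1 → 0: weight = 13, length = 2, mean = 13/2 ≈ 6.500
  cycle 1 → 0 → 1: weight = 13, length = 2, mean = 13/2 ≈ 6.500
Minimum mean = 2.000, attained e.g. along the cycle 1 → 1 with weight 2 and length 1. So λ(A) = 2/1 = 2.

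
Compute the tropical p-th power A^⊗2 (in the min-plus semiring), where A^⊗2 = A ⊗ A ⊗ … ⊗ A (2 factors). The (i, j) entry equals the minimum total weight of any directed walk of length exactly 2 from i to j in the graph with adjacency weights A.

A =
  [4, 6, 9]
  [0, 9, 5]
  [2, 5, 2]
A^⊗2 =
  [6, 10, 11]
  [4, 6, 7]
  [4, 7, 4]

Each entry (A^⊗2)_ij equals the minimum over all length-2 walks i = v_0 → v_1 → … → v_2 = j of Σ_t A[v_t][v_{t+1}]. For example, for (i, j) = (0, 2) we minimise over 3 possible intermediate vertex sequences; the minimum is 11, attained along the walk 0 → 1 → 2.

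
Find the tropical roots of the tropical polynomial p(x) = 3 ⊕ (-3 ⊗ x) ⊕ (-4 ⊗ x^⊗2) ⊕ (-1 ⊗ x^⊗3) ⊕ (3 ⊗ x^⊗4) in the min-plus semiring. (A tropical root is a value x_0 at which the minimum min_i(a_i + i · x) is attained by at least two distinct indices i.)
Roots: {-4, -3, 1, 6}

Each tropical root is a break point of the lower envelope of the lines y = a_i + i · x (there are 5 lines, with slopes 0, 1, ..., 4). Only the lines that attain the minimum somewhere contribute to roots; other lines are dominated. Here the surviving (envelope) indices are i = 4, i = 3, i = 2, i = 1, i = 0.
Intersections between consecutive envelope lines give the roots: for adjacent envelope indices i < j the intersection is x = (a_i − a_j) / (j − i). Reading off the sorted break points: {-4, -3, 1, 6}.
Verification: at each break x_0, at least two indices attain the minimum of min_i(a_i + i · x_0).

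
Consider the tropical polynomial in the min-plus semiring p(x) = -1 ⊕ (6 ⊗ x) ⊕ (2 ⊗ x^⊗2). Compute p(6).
p(6) = -1

A tropical monomial a ⊗ x^⊗i evaluates to a + i · x. Evaluating each term at x = 6:
  Term 0 contributes -1 + 0 · 6 = -1
  Term 1 contributes 6 + 1 · 6 = 12
  Term 2 contributes 2 + 2 · 6 = 14
p(6) = ⊕ of these = min[-1, 12, 14] = -1.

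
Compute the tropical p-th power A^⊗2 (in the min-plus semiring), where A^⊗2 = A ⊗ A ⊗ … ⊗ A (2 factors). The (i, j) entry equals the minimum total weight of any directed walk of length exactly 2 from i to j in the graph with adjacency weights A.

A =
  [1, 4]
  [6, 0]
A^⊗2 =
  [2, 4]
  [6, 0]

Each entry (A^⊗2)_ij equals the minimum over all length-2 walks i = v_0 → v_1 → … → v_2 = j of Σ_t A[v_t][v_{t+1}]. For example, for (i, j) = (0, 1) we minimise over 2 possible intermediate vertex sequences; the minimum is 4, attained along the walk 0 → 1 → 1.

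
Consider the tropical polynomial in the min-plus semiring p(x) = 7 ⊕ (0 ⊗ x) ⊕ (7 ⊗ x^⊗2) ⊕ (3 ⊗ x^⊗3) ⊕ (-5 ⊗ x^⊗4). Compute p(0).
p(0) = -5

A tropical monomial a ⊗ x^⊗i evaluates to a + i · x. Evaluating each term at x = 0:
  Term 0 contributes 7 + 0 · 0 = 7
  Term 1 contributes 0 + 1 · 0 = 0
  Term 2 contributes 7 + 2 · 0 = 7
  Term 3 contributes 3 + 3 · 0 = 3
  Term 4 contributes -5 + 4 · 0 = -5
p(0) = ⊕ of these = min[7, 0, 7, 3, -5] = -5.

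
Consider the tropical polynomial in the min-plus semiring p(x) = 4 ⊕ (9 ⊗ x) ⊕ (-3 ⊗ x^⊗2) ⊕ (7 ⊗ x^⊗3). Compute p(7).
p(7) = 4

A tropical monomial a ⊗ x^⊗i evaluates to a + i · x. Evaluating each term at x = 7:
  Term 0 contributes 4 + 0 · 7 = 4
  Term 1 contributes 9 + 1 · 7 = 16
  Term 2 contributes -3 + 2 · 7 = 11
  Term 3 contributes 7 + 3 · 7 = 28
p(7) = ⊕ of these = min[4, 16, 11, 28] = 4.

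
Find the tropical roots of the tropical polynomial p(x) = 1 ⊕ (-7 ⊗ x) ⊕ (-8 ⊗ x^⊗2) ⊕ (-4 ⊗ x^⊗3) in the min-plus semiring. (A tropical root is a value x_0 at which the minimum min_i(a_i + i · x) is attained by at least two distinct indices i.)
Roots: {-4, 1, 8}

Each tropical root is a break point of the lower envelope of the lines y = a_i + i · x (there are 4 lines, with slopes 0, 1, ..., 3). Only the lines that attain the minimum somewhere contribute to roots; other lines are dominated. Here the surviving (envelope) indices are i = 3, i = 2, i = 1, i = 0.
Intersections between consecutive envelope lines give the roots: for adjacent envelope indices i < j the intersection is x = (a_i − a_j) / (j − i). Reading off the sorted break points: {-4, 1, 8}.
Verification: at each break x_0, at least two indices attain the minimum of min_i(a_i + i · x_0).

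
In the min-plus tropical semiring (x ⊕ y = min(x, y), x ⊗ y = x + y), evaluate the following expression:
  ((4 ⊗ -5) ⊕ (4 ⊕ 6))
((4 ⊗ -5) ⊕ (4 ⊕ 6)) = -1

Expand innermost to outermost. Recall ⊕ takes the minimum of its arguments and ⊗ takes their sum. Working out the expression ((4 ⊗ -5) ⊕ (4 ⊕ 6)) gives -1.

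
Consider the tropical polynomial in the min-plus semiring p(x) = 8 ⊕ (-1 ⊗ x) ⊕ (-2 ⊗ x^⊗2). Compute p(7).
p(7) = 6

A tropical monomial a ⊗ x^⊗i evaluates to a + i · x. Evaluating each term at x = 7:
  Term 0 contributes 8 + 0 · 7 = 8
  Term 1 contributes -1 + 1 · 7 = 6
  Term 2 contributes -2 + 2 · 7 = 12
p(7) = ⊕ of these = min[8, 6, 12] = 6.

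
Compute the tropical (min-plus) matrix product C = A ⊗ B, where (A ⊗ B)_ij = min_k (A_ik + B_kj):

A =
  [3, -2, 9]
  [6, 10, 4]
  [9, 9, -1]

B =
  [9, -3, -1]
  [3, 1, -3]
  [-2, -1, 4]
A ⊗ B =
  [1, -1, -5]
  [2, 3, 5]
  [-3, -2, 3]

Apply the min-plus product entry-by-entry:
  C[0][0] = min over k of (A[0][0] + B[0][0] = 3 + 9 = 12, A[0][1] + B[1][0] = -2 + 3 = 1, A[0][2] + B[2][0] = 9 + -2 = 7) = 1 (attained at k = 1)
  C[0][1] = min over k of (A[0][0] + B[0][1] = 3 + -3 = 0, A[0][1] + B[1][1] = -2 + 1 = -1, A[0][2] + B[2][1] = 9 + -1 = 8) = -1 (attained at k = 1)
  C[0][2] = min over k of (A[0][0] + B[0][2] = 3 + -1 = 2, A[0][1] + B[1][2] = -2 + -3 = -5, A[0][2] + B[2][2] = 9 + 4 = 13) = -5 (attained at k = 1)
  C[1][0] = min over k of (A[1][0] + B[0][0] = 6 + 9 = 15, A[1][1] + B[1][0] = 10 + 3 = 13, A[1][2] + B[2][0] = 4 + -2 = 2) = 2 (attained at k = 2)
  C[1][1] = min over k of (A[1][0] + B[0][1] = 6 + -3 = 3, A[1][1] + B[1][1] = 10 + 1 = 11, A[1][2] + B[2][1] = 4 + -1 = 3) = 3 (attained at k = 0)
  C[1][2] = min over k of (A[1][0] + B[0][2] = 6 + -1 = 5, A[1][1] + B[1][2] = 10 + -3 = 7, A[1][2] + B[2][2] = 4 + 4 = 8) = 5 (attained at k = 0)
  C[2][0] = min over k of (A[2][0] + B[0][0] = 9 + 9 = 18, A[2][1] + B[1][0] = 9 + 3 = 12, A[2][2] + B[2][0] = -1 + -2 = -3) = -3 (attained at k = 2)
  C[2][1] = min over k of (A[2][0] + B[0][1] = 9 + -3 = 6, A[2][1] + B[1][1] = 9 + 1 = 10, A[2][2] + B[2][1] = -1 + -1 = -2) = -2 (attained at k = 2)
  C[2][2] = min over k of (A[2][0] + B[0][2] = 9 + -1 = 8, A[2][1] + B[1][2] = 9 + -3 = 6, A[2][2] + B[2][2] = -1 + 4 = 3) = 3 (attained at k = 2)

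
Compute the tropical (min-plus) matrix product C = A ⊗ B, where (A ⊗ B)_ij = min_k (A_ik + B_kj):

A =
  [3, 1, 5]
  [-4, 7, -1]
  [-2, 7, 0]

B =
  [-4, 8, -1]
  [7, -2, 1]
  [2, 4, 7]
A ⊗ B =
  [-1, -1, 2]
  [-8, 3, -5]
  [-6, 4, -3]

Apply the min-plus product entry-by-entry:
  C[0][0] = min over k of (A[0][0] + B[0][0] = 3 + -4 = -1, A[0][1] + B[1][0] = 1 + 7 = 8, A[0][2] + B[2][0] = 5 + 2 = 7) = -1 (attained at k = 0)
  C[0][1] = min over k of (A[0][0] + B[0][1] = 3 + 8 = 11, A[0][1] + B[1][1] = 1 + -2 = -1, A[0][2] + B[2][1] = 5 + 4 = 9) = -1 (attained at k = 1)
  C[0][2] = min over k of (A[0][0] + B[0][2] = 3 + -1 = 2, A[0][1] + B[1][2] = 1 + 1 = 2, A[0][2] + B[2][2] = 5 + 7 = 12) = 2 (attained at k = 0)
  C[1][0] = min over k of (A[1][0] + B[0][0] = -4 + -4 = -8, A[1][1] + B[1][0] = 7 + 7 = 14, A[1][2] + B[2][0] = -1 + 2 = 1) = -8 (attained at k = 0)
  C[1][1] = min over k of (A[1][0] + B[0][1] = -4 + 8 = 4, A[1][1] + B[1][1] = 7 + -2 = 5, A[1][2] + B[2][1] = -1 + 4 = 3) = 3 (attained at k = 2)
  C[1][2] = min over k of (A[1][0] + B[0][2] = -4 + -1 = -5, A[1][1] + B[1][2] = 7 + 1 = 8, A[1][2] + B[2][2] = -1 + 7 = 6) = -5 (attained at k = 0)
  C[2][0] = min over k of (A[2][0] + B[0][0] = -2 + -4 = -6, A[2][1] + B[1][0] = 7 + 7 = 14, A[2][2] + B[2][0] = 0 + 2 = 2) = -6 (attained at k = 0)
  C[2][1] = min over k of (A[2][0] + B[0][1] = -2 + 8 = 6, A[2][1] + B[1][1] = 7 + -2 = 5, A[2][2] + B[2][1] = 0 + 4 = 4) = 4 (attained at k = 2)
  C[2][2] = min over k of (A[2][0] + B[0][2] = -2 + -1 = -3, A[2][1] + B[1][2] = 7 + 1 = 8, A[2][2] + B[2][2] = 0 + 7 = 7) = -3 (attained at k = 0)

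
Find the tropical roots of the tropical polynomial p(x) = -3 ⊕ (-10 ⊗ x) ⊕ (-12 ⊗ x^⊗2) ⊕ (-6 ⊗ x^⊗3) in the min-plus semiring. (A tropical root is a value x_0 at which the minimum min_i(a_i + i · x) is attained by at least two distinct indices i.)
Roots: {-6, 2, 7}

Each tropical root is a break point of the lower envelope of the lines y = a_i + i · x (there are 4 lines, with slopes 0, 1, ..., 3). Only the lines that attain the minimum somewhere contribute to roots; other lines are dominated. Here the surviving (envelope) indices are i = 3, i = 2, i = 1, i = 0.
Intersections between consecutive envelope lines give the roots: for adjacent envelope indices i < j the intersection is x = (a_i − a_j) / (j − i). Reading off the sorted break points: {-6, 2, 7}.
Verification: at each break x_0, at least two indices attain the minimum of min_i(a_i + i · x_0).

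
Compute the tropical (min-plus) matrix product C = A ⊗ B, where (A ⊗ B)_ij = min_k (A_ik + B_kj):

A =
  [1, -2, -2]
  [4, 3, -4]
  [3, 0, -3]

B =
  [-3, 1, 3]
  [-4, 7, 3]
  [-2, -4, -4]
A ⊗ B =
  [-6, -6, -6]
  [-6, -8, -8]
  [-5, -7, -7]

Apply the min-plus product entry-by-entry:
  C[0][0] = min over k of (A[0][0] + B[0][0] = 1 + -3 = -2, A[0][1] + B[1][0] = -2 + -4 = -6, A[0][2] + B[2][0] = -2 + -2 = -4) = -6 (attained at k = 1)
  C[0][1] = min over k of (A[0][0] + B[0][1] = 1 + 1 = 2, A[0][1] + B[1][1] = -2 + 7 = 5, A[0][2] + B[2][1] = -2 + -4 = -6) = -6 (attained at k = 2)
  C[0][2] = min over k of (A[0][0] + B[0][2] = 1 + 3 = 4, A[0][1] + B[1][2] = -2 + 3 = 1, A[0][2] + B[2][2] = -2 + -4 = -6) = -6 (attained at k = 2)
  C[1][0] = min over k of (A[1][0] + B[0][0] = 4 + -3 = 1, A[1][1] + B[1][0] = 3 + -4 = -1, A[1][2] + B[2][0] = -4 + -2 = -6) = -6 (attained at k = 2)
  C[1][1] = min over k of (A[1][0] + B[0][1] = 4 + 1 = 5, A[1][1] + B[1][1] = 3 + 7 = 10, A[1][2] + B[2][1] = -4 + -4 = -8) = -8 (attained at k = 2)
  C[1][2] = min over k of (A[1][0] + B[0][2] = 4 + 3 = 7, A[1][1] + B[1][2] = 3 + 3 = 6, A[1][2] + B[2][2] = -4 + -4 = -8) = -8 (attained at k = 2)
  C[2][0] = min over k of (A[2][0] + B[0][0] = 3 + -3 = 0, A[2][1] + B[1][0] = 0 + -4 = -4, A[2][2] + B[2][0] = -3 + -2 = -5) = -5 (attained at k = 2)
  C[2][1] = min over k of (A[2][0] + B[0][1] = 3 + 1 = 4, A[2][1] + B[1][1] = 0 + 7 = 7, A[2][2] + B[2][1] = -3 + -4 = -7) = -7 (attained at k = 2)
  C[2][2] = min over k of (A[2][0] + B[0][2] = 3 + 3 = 6, A[2][1] + B[1][2] = 0 + 3 = 3, A[2][2] + B[2][2] = -3 + -4 = -7) = -7 (attained at k = 2)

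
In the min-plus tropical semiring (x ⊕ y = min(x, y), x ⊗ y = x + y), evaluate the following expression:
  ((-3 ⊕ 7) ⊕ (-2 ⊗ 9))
((-3 ⊕ 7) ⊕ (-2 ⊗ 9)) = -3

Expand innermost to outermost. Recall ⊕ takes the minimum of its arguments and ⊗ takes their sum. Working out the expression ((-3 ⊕ 7) ⊕ (-2 ⊗ 9)) gives -3.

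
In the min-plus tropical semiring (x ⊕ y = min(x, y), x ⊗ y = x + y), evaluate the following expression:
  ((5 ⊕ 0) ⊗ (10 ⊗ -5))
((5 ⊕ 0) ⊗ (10 ⊗ -5)) = 5

Expand innermost to outermost. Recall ⊕ takes the minimum of its arguments and ⊗ takes their sum. Working out the expression ((5 ⊕ 0) ⊗ (10 ⊗ -5)) gives 5.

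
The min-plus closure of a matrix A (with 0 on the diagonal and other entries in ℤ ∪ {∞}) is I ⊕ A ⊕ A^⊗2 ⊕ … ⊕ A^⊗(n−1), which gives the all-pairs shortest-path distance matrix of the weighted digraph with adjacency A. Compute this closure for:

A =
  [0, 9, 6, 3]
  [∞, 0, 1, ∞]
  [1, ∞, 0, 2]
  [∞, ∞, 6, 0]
Closure =
  [0, 9, 6, 3]
  [2, 0, 1, 3]
  [1, 10, 0, 2]
  [7, 16, 6, 0]

This is the Floyd-Warshall all-pairs shortest-path computation. For each intermediate vertex k = 0, 1, …, 3, update dist[i][j] ← min(dist[i][j], dist[i][k] + dist[k][j]). The final matrix gives, for each (i, j), the minimum total weight of any directed path from i to j (possibly empty when i = j).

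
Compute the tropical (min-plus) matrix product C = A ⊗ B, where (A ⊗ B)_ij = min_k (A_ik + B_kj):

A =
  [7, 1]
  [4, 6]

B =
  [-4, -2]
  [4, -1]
A ⊗ B =
  [3, 0]
  [0, 2]

Apply the min-plus product entry-by-entry:
  C[0][0] = min over k of (A[0][0] + B[0][0] = 7 + -4 = 3, A[0][1] + B[1][0] = 1 + 4 = 5) = 3 (attained at k = 0)
  C[0][1] = min over k of (A[0][0] + B[0][1] = 7 + -2 = 5, A[0][1] + B[1][1] = 1 + -1 = 0) = 0 (attained at k = 1)
  C[1][0] = min over k of (A[1][0] + B[0][0] = 4 + -4 = 0, A[1][1] + B[1][0] = 6 + 4 = 10) = 0 (attained at k = 0)
  C[1][1] = min over k of (A[1][0] + B[0][1] = 4 + -2 = 2, A[1][1] + B[1][1] = 6 + -1 = 5) = 2 (attained at k = 0)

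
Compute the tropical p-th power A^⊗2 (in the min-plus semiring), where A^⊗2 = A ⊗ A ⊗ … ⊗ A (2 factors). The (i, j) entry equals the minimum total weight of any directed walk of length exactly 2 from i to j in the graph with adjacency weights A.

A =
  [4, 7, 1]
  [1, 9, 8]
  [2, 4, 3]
A^⊗2 =
  [3, 5, 4]
  [5, 8, 2]
  [5, 7, 3]

Each entry (A^⊗2)_ij equals the minimum over all length-2 walks i = v_0 → v_1 → … → v_2 = j of Σ_t A[v_t][v_{t+1}]. For example, for (i, j) = (0, 2) we minimise over 3 possible intermediate vertex sequences; the minimum is 4, attained along the walk 0 → 2 → 2.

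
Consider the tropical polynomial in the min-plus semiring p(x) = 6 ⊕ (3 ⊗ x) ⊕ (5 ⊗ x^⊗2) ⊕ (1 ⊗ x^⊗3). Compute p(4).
p(4) = 6

A tropical monomial a ⊗ x^⊗i evaluates to a + i · x. Evaluating each term at x = 4:
  Term 0 contributes 6 + 0 · 4 = 6
  Term 1 contributes 3 + 1 · 4 = 7
  Term 2 contributes 5 + 2 · 4 = 13
  Term 3 contributes 1 + 3 · 4 = 13
p(4) = ⊕ of these = min[6, 7, 13, 13] = 6.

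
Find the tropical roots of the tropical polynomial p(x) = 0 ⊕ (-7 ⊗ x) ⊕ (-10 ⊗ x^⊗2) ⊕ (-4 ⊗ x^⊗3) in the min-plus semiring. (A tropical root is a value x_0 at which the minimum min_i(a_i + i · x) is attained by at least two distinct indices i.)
Roots: {-6, 3, 7}

Each tropical root is a break point of the lower envelope of the lines y = a_i + i · x (there are 4 lines, with slopes 0, 1, ..., 3). Only the lines that attain the minimum somewhere contribute to roots; other lines are dominated. Here the surviving (envelope) indices are i = 3, i = 2, i = 1, i = 0.
Intersections between consecutive envelope lines give the roots: for adjacent envelope indices i < j the intersection is x = (a_i − a_j) / (j − i). Reading off the sorted break points: {-6, 3, 7}.
Verification: at each break x_0, at least two indices attain the minimum of min_i(a_i + i · x_0).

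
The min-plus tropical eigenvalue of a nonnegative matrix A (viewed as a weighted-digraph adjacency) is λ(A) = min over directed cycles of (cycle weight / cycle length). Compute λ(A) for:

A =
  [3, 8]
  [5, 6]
λ(A) = 3

Enumerate directed cycles and compute their means (weight / length). Sample:
  cycle 0 → 0: weight = 3, length = 1, mean = 3/1 ≈ 3.000
  cycle 1 → 1: weight = 6, length = 1, mean = 6/1 ≈ 6.000
  cycle 0 → 1 → 0: weight = 13, length = 2, mean = 13/2 ≈ 6.500
  cycle 1 → 0 → 1: weight = 13, length = 2, mean = 13/2 ≈ 6.500
Minimum mean = 3.000, attained e.g. along the cycle 0 → 0 with weight 3 and length 1. So λ(A) = 3/1 = 3.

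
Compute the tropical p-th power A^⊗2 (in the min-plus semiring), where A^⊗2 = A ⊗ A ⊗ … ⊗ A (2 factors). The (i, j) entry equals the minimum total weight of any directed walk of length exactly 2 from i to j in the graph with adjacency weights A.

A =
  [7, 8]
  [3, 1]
A^⊗2 =
  [11, 9]
  [4, 2]

Each entry (A^⊗2)_ij equals the minimum over all length-2 walks i = v_0 → v_1 → … → v_2 = j of Σ_t A[v_t][v_{t+1}]. For example, for (i, j) = (0, 1) we minimise over 2 possible intermediate vertex sequences; the minimum is 9, attained along the walk 0 → 1 → 1.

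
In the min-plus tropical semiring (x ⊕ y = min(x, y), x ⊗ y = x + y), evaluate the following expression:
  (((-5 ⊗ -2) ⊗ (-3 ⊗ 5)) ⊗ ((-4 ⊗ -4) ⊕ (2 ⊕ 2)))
(((-5 ⊗ -2) ⊗ (-3 ⊗ 5)) ⊗ ((-4 ⊗ -4) ⊕ (2 ⊕ 2))) = -13

Expand innermost to outermost. Recall ⊕ takes the minimum of its arguments and ⊗ takes their sum. Working out the expression (((-5 ⊗ -2) ⊗ (-3 ⊗ 5)) ⊗ ((-4 ⊗ -4) ⊕ (2 ⊕ 2))) gives -13.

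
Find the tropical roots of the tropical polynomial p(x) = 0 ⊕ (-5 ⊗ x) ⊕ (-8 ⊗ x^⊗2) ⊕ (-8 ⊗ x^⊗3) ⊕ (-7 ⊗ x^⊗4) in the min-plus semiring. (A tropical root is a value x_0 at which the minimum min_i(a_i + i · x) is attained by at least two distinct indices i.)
Roots: {-1, 0, 3, 5}

Each tropical root is a break point of the lower envelope of the lines y = a_i + i · x (there are 5 lines, with slopes 0, 1, ..., 4). Only the lines that attain the minimum somewhere contribute to roots; other lines are dominated. Here the surviving (envelope) indices are i = 4, i = 3, i = 2, i = 1, i = 0.
Intersections between consecutive envelope lines give the roots: for adjacent envelope indices i < j the intersection is x = (a_i − a_j) / (j − i). Reading off the sorted break points: {-1, 0, 3, 5}.
Verification: at each break x_0, at least two indices attain the minimum of min_i(a_i + i · x_0).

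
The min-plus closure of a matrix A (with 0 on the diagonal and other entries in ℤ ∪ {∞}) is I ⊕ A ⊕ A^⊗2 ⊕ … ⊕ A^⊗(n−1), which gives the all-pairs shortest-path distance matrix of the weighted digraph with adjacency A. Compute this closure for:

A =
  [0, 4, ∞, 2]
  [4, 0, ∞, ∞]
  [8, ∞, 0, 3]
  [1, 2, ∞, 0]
Closure =
  [0, 4, ∞, 2]
  [4, 0, ∞, 6]
  [4, 5, 0, 3]
  [1, 2, ∞, 0]

This is the Floyd-Warshall all-pairs shortest-path computation. For each intermediate vertex k = 0, 1, …, 3, update dist[i][j] ← min(dist[i][j], dist[i][k] + dist[k][j]). The final matrix gives, for each (i, j), the minimum total weight of any directed path from i to j (possibly empty when i = j).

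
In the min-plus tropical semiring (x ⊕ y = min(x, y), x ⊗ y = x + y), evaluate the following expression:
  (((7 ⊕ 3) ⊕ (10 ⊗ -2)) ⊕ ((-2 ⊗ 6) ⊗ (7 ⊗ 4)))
(((7 ⊕ 3) ⊕ (10 ⊗ -2)) ⊕ ((-2 ⊗ 6) ⊗ (7 ⊗ 4))) = 3

Expand innermost to outermost. Recall ⊕ takes the minimum of its arguments and ⊗ takes their sum. Working out the expression (((7 ⊕ 3) ⊕ (10 ⊗ -2)) ⊕ ((-2 ⊗ 6) ⊗ (7 ⊗ 4))) gives 3.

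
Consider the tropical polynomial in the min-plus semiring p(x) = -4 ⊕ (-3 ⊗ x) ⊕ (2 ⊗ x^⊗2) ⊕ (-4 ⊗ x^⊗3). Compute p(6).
p(6) = -4

A tropical monomial a ⊗ x^⊗i evaluates to a + i · x. Evaluating each term at x = 6:
  Term 0 contributes -4 + 0 · 6 = -4
  Term 1 contributes -3 + 1 · 6 = 3
  Term 2 contributes 2 + 2 · 6 = 14
  Term 3 contributes -4 + 3 · 6 = 14
p(6) = ⊕ of these = min[-4, 3, 14, 14] = -4.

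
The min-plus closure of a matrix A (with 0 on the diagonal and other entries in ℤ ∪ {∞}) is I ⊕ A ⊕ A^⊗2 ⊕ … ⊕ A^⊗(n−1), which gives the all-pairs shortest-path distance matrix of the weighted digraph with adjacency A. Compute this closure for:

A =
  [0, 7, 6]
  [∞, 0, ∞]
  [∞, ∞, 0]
Closure =
  [0, 7, 6]
  [∞, 0, ∞]
  [∞, ∞, 0]

This is the Floyd-Warshall all-pairs shortest-path computation. For each intermediate vertex k = 0, 1, …, 2, update dist[i][j] ← min(dist[i][j], dist[i][k] + dist[k][j]). The final matrix gives, for each (i, j), the minimum total weight of any directed path from i to j (possibly empty when i = j).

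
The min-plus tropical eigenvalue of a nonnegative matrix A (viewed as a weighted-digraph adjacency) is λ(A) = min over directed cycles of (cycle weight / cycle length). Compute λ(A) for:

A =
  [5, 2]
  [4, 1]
λ(A) = 1

Enumerate directed cycles and compute their means (weight / length). Sample:
  cycle 0 → 0: weight = 5, length = 1, mean = 5/1 ≈ 5.000
  cycle 1 → 1: weight = 1, length = 1, mean = 1/1 ≈ 1.000
  cycle 0 → 1 → 0: weight = 6, length = 2, mean = 6/2 ≈ 3.000
  cycle 1 → 0 → 1: weight = 6, length = 2, mean = 6/2 ≈ 3.000
Minimum mean = 1.000, attained e.g. along the cycle 1 → 1 with weight 1 and length 1. So λ(A) = 1/1 = 1.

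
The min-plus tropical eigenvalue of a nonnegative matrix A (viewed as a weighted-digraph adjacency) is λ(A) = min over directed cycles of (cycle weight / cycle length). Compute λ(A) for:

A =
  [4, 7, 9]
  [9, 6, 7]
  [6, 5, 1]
λ(A) = 1

Enumerate directed cycles and compute their means (weight / length). Sample:
  cycle 0 → 0: weight = 4, length = 1, mean = 4/1 ≈ 4.000
  cycle 1 → 1: weight = 6, length = 1, mean = 6/1 ≈ 6.000
  cycle 2 → 2: weight = 1, length = 1, mean = 1/1 ≈ 1.000
  cycle 0 → 1 → 0: weight = 16, length = 2, mean = 16/2 ≈ 8.000
  cycle 0 → 2 → 0: weight = 15, length = 2, mean = 15/2 ≈ 7.500
  cycle 1 → 0 → 1: weight = 16, length = 2, mean = 16/2 ≈ 8.000
Minimum mean = 1.000, attained e.g. along the cycle 2 → 2 with weight 1 and length 1. So λ(A) = 1/1 = 1.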